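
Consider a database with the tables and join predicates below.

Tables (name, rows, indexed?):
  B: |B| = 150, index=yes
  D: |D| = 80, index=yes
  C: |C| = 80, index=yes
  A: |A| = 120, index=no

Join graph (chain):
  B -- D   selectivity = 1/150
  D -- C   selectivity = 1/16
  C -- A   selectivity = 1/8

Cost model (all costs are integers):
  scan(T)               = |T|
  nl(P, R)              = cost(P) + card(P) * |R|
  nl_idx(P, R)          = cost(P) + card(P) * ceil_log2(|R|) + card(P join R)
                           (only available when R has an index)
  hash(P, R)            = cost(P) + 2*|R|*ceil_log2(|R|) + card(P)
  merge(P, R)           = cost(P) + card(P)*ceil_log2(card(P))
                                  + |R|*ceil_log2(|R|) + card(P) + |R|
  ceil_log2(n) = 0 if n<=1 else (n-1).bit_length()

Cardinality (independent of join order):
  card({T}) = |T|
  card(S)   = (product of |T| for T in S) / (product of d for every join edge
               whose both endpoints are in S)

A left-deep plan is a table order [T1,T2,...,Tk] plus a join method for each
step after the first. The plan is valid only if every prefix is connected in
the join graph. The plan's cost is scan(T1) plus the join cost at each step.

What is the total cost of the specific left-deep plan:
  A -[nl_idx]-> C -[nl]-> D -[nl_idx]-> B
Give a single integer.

step 1: scan A: cost=120, card=120
step 2: join C via nl_idx
    card(P join C) = 120*80/(8) = 1200
    cost = 120 + 120*7 + 1200 = 2160
step 3: join D via nl
    card(P join D) = 1200*80/(16) = 6000
    cost = 2160 + 1200*80 = 98160
step 4: join B via nl_idx
    card(P join B) = 6000*150/(150) = 6000
    cost = 98160 + 6000*8 + 6000 = 152160

152160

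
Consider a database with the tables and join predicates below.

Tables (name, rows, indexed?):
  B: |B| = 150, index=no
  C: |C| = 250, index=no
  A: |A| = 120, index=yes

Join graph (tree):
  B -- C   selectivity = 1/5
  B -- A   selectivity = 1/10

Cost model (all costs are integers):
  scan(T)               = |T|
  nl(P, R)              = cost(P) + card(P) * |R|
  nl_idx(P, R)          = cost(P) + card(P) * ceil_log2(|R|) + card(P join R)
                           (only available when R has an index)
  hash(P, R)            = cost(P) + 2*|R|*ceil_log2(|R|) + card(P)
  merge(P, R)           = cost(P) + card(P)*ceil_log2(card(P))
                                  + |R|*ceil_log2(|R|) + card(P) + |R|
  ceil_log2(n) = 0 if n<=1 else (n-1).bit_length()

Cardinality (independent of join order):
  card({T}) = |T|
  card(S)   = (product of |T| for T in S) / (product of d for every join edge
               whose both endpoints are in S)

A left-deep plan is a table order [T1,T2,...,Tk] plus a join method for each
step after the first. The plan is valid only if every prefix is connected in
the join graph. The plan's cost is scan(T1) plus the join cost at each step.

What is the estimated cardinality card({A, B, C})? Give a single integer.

90000

Tables in S: A(120), B(150), C(250)
Edges inside S: B-C(d=5), B-A(d=10)
numerator = 120 * 150 * 250 = 4500000
denominator = 5 * 10 = 50
card(S) = 4500000 / 50 = 90000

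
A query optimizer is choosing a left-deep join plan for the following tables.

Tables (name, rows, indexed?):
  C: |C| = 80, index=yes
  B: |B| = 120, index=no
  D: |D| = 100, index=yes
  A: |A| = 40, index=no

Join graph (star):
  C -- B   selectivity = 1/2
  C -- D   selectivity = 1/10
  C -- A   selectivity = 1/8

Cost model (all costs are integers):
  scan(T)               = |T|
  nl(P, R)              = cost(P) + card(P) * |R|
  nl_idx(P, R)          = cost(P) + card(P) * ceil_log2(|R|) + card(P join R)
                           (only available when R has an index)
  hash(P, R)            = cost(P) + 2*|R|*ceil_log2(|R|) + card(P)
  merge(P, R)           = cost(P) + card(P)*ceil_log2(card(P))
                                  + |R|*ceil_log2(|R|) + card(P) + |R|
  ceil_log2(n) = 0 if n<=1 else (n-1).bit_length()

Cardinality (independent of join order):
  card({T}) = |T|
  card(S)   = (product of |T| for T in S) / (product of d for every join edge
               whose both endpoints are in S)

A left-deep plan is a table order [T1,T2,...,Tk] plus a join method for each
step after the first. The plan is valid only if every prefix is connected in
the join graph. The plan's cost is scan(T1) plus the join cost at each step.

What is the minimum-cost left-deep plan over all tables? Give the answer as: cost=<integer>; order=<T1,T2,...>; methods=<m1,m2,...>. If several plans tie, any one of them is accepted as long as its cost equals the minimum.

Selinger DP (subsets sized 1..n):
  {C}: scan cost=80, card=80
  {B}: scan cost=120, card=120
  {D}: scan cost=100, card=100
  {A}: scan cost=40, card=40
  {BC}: card=4800; try (C,hash)→1360, (B,merge)→1680, (C,merge)→1720, (B,hash)→1840, (C,nl_idx)→5760, (B,nl)→9680 …(+1); best=1360 via (C,hash)
  {CD}: card=800; try (C,hash)→1320, (D,nl_idx)→1440, (D,merge)→1520, (C,merge)→1540, (D,hash)→1560, (C,nl_idx)→1600 …(+2); best=1320 via (C,hash)
  {AC}: card=400; try (A,hash)→640, (C,nl_idx)→720, (C,merge)→960, (A,merge)→1000, (C,hash)→1200, (C,nl)→3240 …(+1); best=640 via (A,hash)
  {BCD}: card=48000; try (B,hash)→3800, (D,hash)→7560, (B,merge)→11080, (D,merge)→69360, (D,nl_idx)→82960, (B,nl)→97320 …(+1); best=3800 via (B,hash)
  {ABC}: card=24000; try (B,hash)→2720, (B,merge)→5600, (A,hash)→6640, (B,nl)→48640, (A,merge)→68840, (A,nl)→193360; best=2720 via (B,hash)
  {ACD}: card=4000; try (D,hash)→2440, (A,hash)→2600, (D,merge)→5440, (D,nl_idx)→7440, (A,merge)→10400, (A,nl)→33320 …(+1); best=2440 via (D,hash)
  {ABCD}: card=240000; try (B,hash)→8120, (D,hash)→28120, (A,hash)→52280, (B,merge)→55400, (D,merge)→387520, (D,nl_idx)→410720 …(+4); best=8120 via (B,hash)

cost=8120; order=C,A,D,B; methods=hash,hash,hash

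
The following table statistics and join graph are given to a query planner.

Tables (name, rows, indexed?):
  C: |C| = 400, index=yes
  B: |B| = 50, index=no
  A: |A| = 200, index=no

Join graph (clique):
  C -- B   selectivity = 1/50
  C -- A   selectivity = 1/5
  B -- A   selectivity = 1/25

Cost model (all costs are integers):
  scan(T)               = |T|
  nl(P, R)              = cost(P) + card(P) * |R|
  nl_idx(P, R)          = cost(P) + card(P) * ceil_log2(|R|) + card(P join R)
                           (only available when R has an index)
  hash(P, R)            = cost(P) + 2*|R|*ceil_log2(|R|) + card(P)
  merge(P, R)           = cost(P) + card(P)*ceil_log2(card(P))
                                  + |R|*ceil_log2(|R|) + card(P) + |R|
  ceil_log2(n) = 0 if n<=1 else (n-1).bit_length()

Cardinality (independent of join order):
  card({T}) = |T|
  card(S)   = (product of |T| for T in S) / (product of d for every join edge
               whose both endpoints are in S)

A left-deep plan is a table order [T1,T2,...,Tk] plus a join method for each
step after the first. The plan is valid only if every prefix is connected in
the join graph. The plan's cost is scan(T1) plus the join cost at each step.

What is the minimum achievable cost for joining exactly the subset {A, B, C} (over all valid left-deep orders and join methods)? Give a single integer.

Selinger DP over subsets of {A,B,C}:
  {C}: scan cost=400, card=400
  {B}: scan cost=50, card=50
  {A}: scan cost=200, card=200
  {BC}: card=400; try (C,nl_idx)→900, (B,hash)→1400, (C,merge)→4400, (B,merge)→4750, (C,hash)→7300, (C,nl)→20050 …(+1); best=900 via (C,nl_idx)
  {AC}: card=16000; try (A,hash)→4000, (C,merge)→6000, (A,merge)→6200, (C,hash)→7600, (C,nl_idx)→18000, (C,nl)→80200 …(+1); best=4000 via (A,hash)
  {AB}: card=400; try (B,hash)→1000, (A,merge)→2200, (B,merge)→2350, (A,hash)→3300, (A,nl)→10050, (B,nl)→10200; best=1000 via (B,hash)
  {ABC}: card=640; try (A,hash)→4500, (C,nl_idx)→5240, (A,merge)→6700, (C,hash)→8600, (C,merge)→9000, (B,hash)→20600 …(+4); best=4500 via (A,hash)

4500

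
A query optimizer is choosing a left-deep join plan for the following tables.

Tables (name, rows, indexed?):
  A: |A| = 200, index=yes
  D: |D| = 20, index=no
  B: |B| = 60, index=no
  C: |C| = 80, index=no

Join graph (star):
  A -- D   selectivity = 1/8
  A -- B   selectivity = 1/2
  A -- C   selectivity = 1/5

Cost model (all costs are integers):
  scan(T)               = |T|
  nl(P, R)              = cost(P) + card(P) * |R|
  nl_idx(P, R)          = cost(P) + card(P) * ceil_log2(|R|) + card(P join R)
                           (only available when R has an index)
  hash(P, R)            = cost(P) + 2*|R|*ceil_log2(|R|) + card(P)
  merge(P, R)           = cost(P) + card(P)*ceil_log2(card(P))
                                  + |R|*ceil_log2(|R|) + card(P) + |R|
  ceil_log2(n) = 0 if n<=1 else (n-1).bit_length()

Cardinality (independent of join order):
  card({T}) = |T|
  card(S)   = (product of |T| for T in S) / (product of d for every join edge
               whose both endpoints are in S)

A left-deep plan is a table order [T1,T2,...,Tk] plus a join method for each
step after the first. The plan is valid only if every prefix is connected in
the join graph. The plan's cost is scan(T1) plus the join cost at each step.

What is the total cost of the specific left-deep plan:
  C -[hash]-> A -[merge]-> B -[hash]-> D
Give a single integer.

step 1: scan C: cost=80, card=80
step 2: join A via hash
    card(P join A) = 80*200/(5) = 3200
    cost = 80 + 2*200*8 + 80 = 3360
step 3: join B via merge
    card(P join B) = 3200*60/(2) = 96000
    cost = 3360 + 3200*12 + 60*6 + 3200 + 60 = 45380
step 4: join D via hash
    card(P join D) = 96000*20/(8) = 240000
    cost = 45380 + 2*20*5 + 96000 = 141580

141580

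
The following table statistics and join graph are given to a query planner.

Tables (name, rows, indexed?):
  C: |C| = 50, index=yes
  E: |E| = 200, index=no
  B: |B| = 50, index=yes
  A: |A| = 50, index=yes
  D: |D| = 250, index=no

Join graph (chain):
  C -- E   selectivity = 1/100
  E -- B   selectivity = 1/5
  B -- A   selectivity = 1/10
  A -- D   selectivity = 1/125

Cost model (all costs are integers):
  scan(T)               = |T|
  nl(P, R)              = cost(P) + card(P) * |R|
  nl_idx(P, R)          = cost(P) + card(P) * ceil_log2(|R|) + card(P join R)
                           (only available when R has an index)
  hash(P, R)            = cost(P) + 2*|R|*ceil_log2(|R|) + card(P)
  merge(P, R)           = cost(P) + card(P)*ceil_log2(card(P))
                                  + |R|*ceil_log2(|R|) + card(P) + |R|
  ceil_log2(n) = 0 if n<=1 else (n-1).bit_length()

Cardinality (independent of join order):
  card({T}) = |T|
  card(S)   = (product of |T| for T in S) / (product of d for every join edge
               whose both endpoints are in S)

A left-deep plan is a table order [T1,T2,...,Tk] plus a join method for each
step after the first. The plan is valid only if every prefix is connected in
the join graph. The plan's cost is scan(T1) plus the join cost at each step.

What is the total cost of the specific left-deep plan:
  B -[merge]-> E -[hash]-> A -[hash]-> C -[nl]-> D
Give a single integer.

step 1: scan B: cost=50, card=50
step 2: join E via merge
    card(P join E) = 50*200/(5) = 2000
    cost = 50 + 50*6 + 200*8 + 50 + 200 = 2200
step 3: join A via hash
    card(P join A) = 2000*50/(10) = 10000
    cost = 2200 + 2*50*6 + 2000 = 4800
step 4: join C via hash
    card(P join C) = 10000*50/(100) = 5000
    cost = 4800 + 2*50*6 + 10000 = 15400
step 5: join D via nl
    card(P join D) = 5000*250/(125) = 10000
    cost = 15400 + 5000*250 = 1265400

1265400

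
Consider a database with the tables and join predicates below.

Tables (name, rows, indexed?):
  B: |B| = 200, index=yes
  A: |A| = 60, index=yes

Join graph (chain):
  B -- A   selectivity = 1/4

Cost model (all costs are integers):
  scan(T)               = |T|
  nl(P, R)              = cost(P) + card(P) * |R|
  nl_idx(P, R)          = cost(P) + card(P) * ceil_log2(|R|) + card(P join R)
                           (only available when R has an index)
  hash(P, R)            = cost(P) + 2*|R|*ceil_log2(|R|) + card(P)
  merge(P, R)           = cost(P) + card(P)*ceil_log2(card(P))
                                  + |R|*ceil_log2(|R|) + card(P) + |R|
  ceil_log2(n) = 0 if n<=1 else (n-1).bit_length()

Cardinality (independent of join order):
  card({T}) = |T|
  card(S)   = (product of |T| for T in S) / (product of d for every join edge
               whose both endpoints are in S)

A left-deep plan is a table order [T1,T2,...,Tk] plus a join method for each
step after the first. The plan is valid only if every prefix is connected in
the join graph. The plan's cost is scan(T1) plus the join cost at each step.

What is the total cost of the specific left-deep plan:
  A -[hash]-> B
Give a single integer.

step 1: scan A: cost=60, card=60
step 2: join B via hash
    card(P join B) = 60*200/(4) = 3000
    cost = 60 + 2*200*8 + 60 = 3320

3320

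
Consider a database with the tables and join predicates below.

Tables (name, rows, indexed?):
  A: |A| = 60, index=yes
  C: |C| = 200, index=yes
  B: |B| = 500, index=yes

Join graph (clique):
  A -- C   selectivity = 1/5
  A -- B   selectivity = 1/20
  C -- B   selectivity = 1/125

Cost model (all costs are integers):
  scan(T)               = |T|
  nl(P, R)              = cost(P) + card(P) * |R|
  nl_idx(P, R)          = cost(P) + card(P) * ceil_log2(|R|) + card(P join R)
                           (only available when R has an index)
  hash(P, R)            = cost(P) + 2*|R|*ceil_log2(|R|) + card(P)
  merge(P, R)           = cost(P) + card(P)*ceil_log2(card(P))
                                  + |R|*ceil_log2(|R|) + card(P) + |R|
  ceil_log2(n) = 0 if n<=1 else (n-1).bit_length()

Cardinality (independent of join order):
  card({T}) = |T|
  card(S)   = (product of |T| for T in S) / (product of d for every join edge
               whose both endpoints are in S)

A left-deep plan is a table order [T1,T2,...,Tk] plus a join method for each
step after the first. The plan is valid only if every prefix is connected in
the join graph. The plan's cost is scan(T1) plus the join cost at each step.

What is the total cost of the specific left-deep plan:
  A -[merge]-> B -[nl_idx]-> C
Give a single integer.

17960

step 1: scan A: cost=60, card=60
step 2: join B via merge
    card(P join B) = 60*500/(20) = 1500
    cost = 60 + 60*6 + 500*9 + 60 + 500 = 5480
step 3: join C via nl_idx
    card(P join C) = 1500*200/(5*125) = 480
    cost = 5480 + 1500*8 + 480 = 17960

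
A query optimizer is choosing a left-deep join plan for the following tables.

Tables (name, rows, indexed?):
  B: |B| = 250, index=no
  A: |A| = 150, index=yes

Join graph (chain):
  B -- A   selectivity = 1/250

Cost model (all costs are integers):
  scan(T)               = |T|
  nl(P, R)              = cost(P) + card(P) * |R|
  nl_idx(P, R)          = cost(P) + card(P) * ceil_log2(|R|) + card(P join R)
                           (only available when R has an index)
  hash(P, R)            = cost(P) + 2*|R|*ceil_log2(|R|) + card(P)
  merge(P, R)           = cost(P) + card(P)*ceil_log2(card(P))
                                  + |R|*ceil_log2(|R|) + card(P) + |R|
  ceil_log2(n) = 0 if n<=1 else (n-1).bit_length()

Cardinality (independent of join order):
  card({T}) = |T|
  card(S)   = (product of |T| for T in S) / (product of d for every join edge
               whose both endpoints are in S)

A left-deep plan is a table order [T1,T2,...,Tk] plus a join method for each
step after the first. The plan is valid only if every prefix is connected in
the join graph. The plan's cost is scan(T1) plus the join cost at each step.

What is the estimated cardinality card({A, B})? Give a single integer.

Tables in S: A(150), B(250)
Edges inside S: B-A(d=250)
numerator = 150 * 250 = 37500
denominator = 250 = 250
card(S) = 37500 / 250 = 150

150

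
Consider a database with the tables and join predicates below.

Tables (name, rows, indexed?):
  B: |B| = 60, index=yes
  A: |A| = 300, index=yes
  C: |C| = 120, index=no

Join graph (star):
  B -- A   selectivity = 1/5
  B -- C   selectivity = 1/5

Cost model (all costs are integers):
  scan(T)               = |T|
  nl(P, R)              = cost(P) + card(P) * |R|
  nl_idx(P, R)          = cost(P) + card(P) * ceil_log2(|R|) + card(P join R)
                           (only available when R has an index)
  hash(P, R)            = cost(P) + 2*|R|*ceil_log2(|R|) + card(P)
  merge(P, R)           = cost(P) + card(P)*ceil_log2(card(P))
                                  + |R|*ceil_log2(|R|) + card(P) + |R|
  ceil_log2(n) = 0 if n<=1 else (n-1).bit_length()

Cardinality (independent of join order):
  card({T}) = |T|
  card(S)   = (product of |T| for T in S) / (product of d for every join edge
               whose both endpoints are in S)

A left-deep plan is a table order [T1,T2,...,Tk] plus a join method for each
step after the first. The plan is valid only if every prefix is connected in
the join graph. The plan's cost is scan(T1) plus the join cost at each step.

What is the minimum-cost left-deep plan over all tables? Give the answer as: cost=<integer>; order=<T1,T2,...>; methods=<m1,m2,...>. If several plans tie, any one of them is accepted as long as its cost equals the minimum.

Selinger DP (subsets sized 1..n):
  {B}: scan cost=60, card=60
  {A}: scan cost=300, card=300
  {C}: scan cost=120, card=120
  {AB}: card=3600; try (B,hash)→1320, (A,merge)→3480, (B,merge)→3720, (A,nl_idx)→4200, (A,hash)→5520, (B,nl_idx)→5700 …(+2); best=1320 via (B,hash)
  {BC}: card=1440; try (B,hash)→960, (C,merge)→1440, (B,merge)→1500, (C,hash)→1800, (B,nl_idx)→2280, (C,nl)→7260 …(+1); best=960 via (B,hash)
  {ABC}: card=86400; try (C,hash)→6600, (A,hash)→7800, (A,merge)→21240, (C,merge)→49080, (A,nl_idx)→100320, (A,nl)→432960 …(+1); best=6600 via (C,hash)

cost=6600; order=A,B,C; methods=hash,hash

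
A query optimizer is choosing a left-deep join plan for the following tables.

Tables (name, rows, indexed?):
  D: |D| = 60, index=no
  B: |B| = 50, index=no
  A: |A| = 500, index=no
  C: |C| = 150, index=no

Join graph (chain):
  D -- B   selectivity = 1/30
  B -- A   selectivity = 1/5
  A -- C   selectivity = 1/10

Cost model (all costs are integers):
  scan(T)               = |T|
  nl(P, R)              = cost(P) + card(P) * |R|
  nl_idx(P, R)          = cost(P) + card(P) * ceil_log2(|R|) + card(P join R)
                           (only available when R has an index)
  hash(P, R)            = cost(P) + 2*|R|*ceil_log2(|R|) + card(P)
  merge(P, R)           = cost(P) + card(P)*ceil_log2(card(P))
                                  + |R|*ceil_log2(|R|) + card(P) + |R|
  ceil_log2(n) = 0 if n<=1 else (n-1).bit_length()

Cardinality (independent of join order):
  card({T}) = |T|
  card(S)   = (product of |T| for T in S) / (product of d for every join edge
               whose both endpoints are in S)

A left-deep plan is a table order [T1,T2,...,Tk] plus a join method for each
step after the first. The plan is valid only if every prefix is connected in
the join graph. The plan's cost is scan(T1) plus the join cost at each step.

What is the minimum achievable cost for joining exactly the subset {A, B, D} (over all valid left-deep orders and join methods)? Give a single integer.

Selinger DP over subsets of {A,B,D}:
  {D}: scan cost=60, card=60
  {B}: scan cost=50, card=50
  {A}: scan cost=500, card=500
  {BD}: card=100; try (B,hash)→720, (D,hash)→820, (D,merge)→820, (B,merge)→830, (D,nl)→3050, (B,nl)→3060; best=720 via (B,hash)
  {AB}: card=5000; try (B,hash)→1600, (A,merge)→5400, (B,merge)→5850, (A,hash)→9100, (A,nl)→25050, (B,nl)→25500; best=1600 via (B,hash)
  {ABD}: card=10000; try (A,merge)→6520, (D,hash)→7320, (A,hash)→9820, (A,nl)→50720, (D,merge)→72020, (D,nl)→301600; best=6520 via (A,merge)

6520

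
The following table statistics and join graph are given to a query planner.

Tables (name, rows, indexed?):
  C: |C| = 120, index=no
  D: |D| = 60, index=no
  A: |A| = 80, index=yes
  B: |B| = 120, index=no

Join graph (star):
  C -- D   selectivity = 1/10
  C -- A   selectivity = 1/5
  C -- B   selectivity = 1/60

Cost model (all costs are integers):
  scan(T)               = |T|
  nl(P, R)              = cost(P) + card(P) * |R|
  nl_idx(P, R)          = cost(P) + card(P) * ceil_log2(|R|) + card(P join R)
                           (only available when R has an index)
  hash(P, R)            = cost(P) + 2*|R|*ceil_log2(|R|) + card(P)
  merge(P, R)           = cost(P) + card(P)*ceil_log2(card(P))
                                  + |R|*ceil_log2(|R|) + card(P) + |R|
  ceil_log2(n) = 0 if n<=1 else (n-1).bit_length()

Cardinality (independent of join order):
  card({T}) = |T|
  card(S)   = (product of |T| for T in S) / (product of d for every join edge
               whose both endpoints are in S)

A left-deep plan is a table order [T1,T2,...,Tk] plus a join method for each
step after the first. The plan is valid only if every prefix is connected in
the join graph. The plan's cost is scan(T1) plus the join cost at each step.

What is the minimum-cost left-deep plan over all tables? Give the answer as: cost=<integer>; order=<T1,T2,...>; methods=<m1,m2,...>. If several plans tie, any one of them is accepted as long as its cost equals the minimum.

cost=5440; order=B,C,D,A; methods=hash,hash,hash

Selinger DP (subsets sized 1..n):
  {C}: scan cost=120, card=120
  {D}: scan cost=60, card=60
  {A}: scan cost=80, card=80
  {B}: scan cost=120, card=120
  {CD}: card=720; try (D,hash)→960, (C,merge)→1440, (D,merge)→1500, (C,hash)→1800, (C,nl)→7260, (D,nl)→7320; best=960 via (D,hash)
  {AC}: card=1920; try (A,hash)→1360, (C,merge)→1680, (A,merge)→1720, (C,hash)→1840, (A,nl_idx)→2880, (C,nl)→9680 …(+1); best=1360 via (A,hash)
  {BC}: card=240; try (C,hash)→1920, (B,hash)→1920, (C,merge)→2040, (B,merge)→2040, (C,nl)→14520, (B,nl)→14520; best=1920 via (C,hash)
  {ACD}: card=11520; try (A,hash)→2800, (D,hash)→4000, (A,merge)→9520, (A,nl_idx)→17520, (D,merge)→24820, (A,nl)→58560 …(+1); best=2800 via (A,hash)
  {BCD}: card=1440; try (D,hash)→2880, (B,hash)→3360, (D,merge)→4500, (B,merge)→9840, (D,nl)→16320, (B,nl)→87360; best=2880 via (D,hash)
  {ABC}: card=3840; try (A,hash)→3280, (A,merge)→4720, (B,hash)→4960, (A,nl_idx)→7440, (A,nl)→21120, (B,merge)→25360 …(+1); best=3280 via (A,hash)
  {ABCD}: card=23040; try (A,hash)→5440, (D,hash)→7840, (B,hash)→16000, (A,merge)→20800, (A,nl_idx)→36000, (D,merge)→53620 …(+4); best=5440 via (A,hash)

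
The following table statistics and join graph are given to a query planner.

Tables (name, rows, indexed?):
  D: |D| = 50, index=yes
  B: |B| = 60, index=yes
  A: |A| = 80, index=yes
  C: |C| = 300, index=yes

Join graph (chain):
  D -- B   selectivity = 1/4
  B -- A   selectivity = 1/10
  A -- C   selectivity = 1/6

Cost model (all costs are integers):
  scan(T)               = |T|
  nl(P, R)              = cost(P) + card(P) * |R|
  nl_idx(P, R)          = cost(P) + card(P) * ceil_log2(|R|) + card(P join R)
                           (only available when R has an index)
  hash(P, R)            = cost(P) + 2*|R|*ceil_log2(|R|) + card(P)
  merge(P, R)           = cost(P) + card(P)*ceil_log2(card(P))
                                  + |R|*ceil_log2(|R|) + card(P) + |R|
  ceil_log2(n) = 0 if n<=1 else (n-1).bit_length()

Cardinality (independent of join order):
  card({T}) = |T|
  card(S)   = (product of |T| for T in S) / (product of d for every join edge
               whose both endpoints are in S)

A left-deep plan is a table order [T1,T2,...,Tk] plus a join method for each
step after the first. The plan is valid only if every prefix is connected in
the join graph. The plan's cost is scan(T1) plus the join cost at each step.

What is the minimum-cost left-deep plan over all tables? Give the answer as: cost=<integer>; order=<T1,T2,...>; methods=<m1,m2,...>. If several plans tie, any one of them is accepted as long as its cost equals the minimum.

Selinger DP (subsets sized 1..n):
  {D}: scan cost=50, card=50
  {B}: scan cost=60, card=60
  {A}: scan cost=80, card=80
  {C}: scan cost=300, card=300
  {BD}: card=750; try (D,hash)→720, (B,hash)→820, (B,merge)→820, (D,merge)→830, (B,nl_idx)→1100, (D,nl_idx)→1170 …(+2); best=720 via (D,hash)
  {AB}: card=480; try (B,hash)→880, (A,nl_idx)→960, (B,nl_idx)→1040, (A,merge)→1120, (B,merge)→1140, (A,hash)→1240 …(+2); best=880 via (B,hash)
  {AC}: card=4000; try (A,hash)→1720, (C,merge)→3720, (A,merge)→3940, (C,nl_idx)→4800, (C,hash)→5560, (A,nl_idx)→6400 …(+2); best=1720 via (A,hash)
  {ABD}: card=6000; try (D,hash)→1960, (A,hash)→2590, (D,merge)→6030, (A,merge)→9610, (D,nl_idx)→9760, (A,nl_idx)→11970 …(+2); best=1960 via (D,hash)
  {ABC}: card=24000; try (B,hash)→6440, (C,hash)→6760, (C,merge)→8680, (C,nl_idx)→29200, (B,nl_idx)→49720, (B,merge)→54140 …(+2); best=6440 via (B,hash)
  {ABCD}: card=300000; try (C,hash)→13360, (D,hash)→31040, (C,merge)→88960, (C,nl_idx)→355960, (D,merge)→390790, (D,nl_idx)→450440 …(+2); best=13360 via (C,hash)

cost=13360; order=A,B,D,C; methods=hash,hash,hash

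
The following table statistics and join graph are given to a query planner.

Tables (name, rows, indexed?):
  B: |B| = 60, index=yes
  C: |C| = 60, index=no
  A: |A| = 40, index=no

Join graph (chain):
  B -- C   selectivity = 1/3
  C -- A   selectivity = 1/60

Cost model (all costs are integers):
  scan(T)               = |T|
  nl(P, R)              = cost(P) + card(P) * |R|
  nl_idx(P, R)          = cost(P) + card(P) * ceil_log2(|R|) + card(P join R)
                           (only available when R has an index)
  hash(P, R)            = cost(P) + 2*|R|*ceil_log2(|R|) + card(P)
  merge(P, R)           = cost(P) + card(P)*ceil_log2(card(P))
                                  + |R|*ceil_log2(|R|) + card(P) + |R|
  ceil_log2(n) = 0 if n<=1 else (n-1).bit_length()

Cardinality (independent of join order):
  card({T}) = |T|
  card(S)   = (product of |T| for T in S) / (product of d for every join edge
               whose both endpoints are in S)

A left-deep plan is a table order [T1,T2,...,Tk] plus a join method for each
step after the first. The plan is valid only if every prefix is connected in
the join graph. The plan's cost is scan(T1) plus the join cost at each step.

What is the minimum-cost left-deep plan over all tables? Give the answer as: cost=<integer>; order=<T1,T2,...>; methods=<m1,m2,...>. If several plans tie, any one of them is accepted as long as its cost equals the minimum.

Selinger DP (subsets sized 1..n):
  {B}: scan cost=60, card=60
  {C}: scan cost=60, card=60
  {A}: scan cost=40, card=40
  {BC}: card=1200; try (C,hash)→840, (B,hash)→840, (C,merge)→900, (B,merge)→900, (B,nl_idx)→1620, (C,nl)→3660 …(+1); best=840 via (C,hash)
  {AC}: card=40; try (A,hash)→600, (C,merge)→740, (A,merge)→760, (C,hash)→800, (C,nl)→2440, (A,nl)→2460; best=600 via (A,hash)
  {ABC}: card=800; try (B,merge)→1300, (B,hash)→1360, (B,nl_idx)→1640, (A,hash)→2520, (B,nl)→3000, (A,merge)→15520 …(+1); best=1300 via (B,merge)

cost=1300; order=C,A,B; methods=hash,merge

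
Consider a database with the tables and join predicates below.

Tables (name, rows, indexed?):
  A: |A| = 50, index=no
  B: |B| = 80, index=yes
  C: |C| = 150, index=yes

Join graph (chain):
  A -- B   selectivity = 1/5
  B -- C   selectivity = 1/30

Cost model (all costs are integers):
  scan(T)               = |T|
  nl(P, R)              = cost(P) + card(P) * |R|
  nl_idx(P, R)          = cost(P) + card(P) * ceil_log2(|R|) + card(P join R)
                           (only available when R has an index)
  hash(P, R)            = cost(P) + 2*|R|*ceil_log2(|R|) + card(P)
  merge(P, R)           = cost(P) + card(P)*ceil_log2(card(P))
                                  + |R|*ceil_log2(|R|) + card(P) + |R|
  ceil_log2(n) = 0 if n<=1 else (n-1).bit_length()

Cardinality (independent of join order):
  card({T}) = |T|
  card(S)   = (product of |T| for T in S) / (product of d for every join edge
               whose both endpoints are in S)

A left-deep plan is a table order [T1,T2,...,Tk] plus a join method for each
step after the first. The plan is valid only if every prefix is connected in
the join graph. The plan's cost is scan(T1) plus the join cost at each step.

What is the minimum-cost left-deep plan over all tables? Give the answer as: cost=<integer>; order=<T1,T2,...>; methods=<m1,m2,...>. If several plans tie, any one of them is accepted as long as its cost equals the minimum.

Selinger DP (subsets sized 1..n):
  {A}: scan cost=50, card=50
  {B}: scan cost=80, card=80
  {C}: scan cost=150, card=150
  {AB}: card=800; try (A,hash)→760, (B,merge)→1040, (A,merge)→1070, (B,nl_idx)→1200, (B,hash)→1220, (B,nl)→4050 …(+1); best=760 via (A,hash)
  {BC}: card=400; try (C,nl_idx)→1120, (B,hash)→1420, (B,nl_idx)→1600, (C,merge)→2070, (B,merge)→2140, (C,hash)→2560 …(+2); best=1120 via (C,nl_idx)
  {ABC}: card=4000; try (A,hash)→2120, (C,hash)→3960, (A,merge)→5470, (C,merge)→10910, (C,nl_idx)→11160, (A,nl)→21120 …(+1); best=2120 via (A,hash)

cost=2120; order=B,C,A; methods=nl_idx,hash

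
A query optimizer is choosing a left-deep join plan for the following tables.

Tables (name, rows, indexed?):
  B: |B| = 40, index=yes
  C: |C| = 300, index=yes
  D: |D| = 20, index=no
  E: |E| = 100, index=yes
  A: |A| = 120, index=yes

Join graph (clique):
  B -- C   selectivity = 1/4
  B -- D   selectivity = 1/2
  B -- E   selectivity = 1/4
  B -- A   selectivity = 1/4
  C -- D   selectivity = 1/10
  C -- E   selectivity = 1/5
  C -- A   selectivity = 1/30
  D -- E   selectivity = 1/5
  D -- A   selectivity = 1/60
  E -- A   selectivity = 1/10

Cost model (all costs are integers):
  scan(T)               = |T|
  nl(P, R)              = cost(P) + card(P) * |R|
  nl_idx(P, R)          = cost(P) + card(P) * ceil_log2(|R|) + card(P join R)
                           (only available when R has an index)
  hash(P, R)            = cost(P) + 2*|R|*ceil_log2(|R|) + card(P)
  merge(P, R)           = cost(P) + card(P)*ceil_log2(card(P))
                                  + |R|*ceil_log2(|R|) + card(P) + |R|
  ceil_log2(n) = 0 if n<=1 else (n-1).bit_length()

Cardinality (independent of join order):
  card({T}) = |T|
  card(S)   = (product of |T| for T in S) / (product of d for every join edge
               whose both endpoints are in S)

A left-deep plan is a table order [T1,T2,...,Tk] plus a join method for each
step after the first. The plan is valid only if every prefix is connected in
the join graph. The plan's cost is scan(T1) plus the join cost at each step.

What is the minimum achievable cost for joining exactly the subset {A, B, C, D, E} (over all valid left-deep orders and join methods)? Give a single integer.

997

Selinger DP over subsets of {A,B,C,D,E}:
  {B}: scan cost=40, card=40
  {C}: scan cost=300, card=300
  {D}: scan cost=20, card=20
  {E}: scan cost=100, card=100
  {A}: scan cost=120, card=120
  {BC}: card=3000; try (B,hash)→1080, (C,merge)→3320, (C,nl_idx)→3400, (B,merge)→3580, (B,nl_idx)→5100, (C,hash)→5480 …(+2); best=1080 via (B,hash)
  {BD}: card=400; try (D,hash)→280, (B,merge)→420, (D,merge)→440, (B,hash)→520, (B,nl_idx)→540, (B,nl)→820 …(+1); best=280 via (D,hash)
  {BE}: card=1000; try (B,hash)→680, (E,merge)→1120, (B,merge)→1180, (E,nl_idx)→1320, (E,hash)→1480, (B,nl_idx)→1700 …(+2); best=680 via (B,hash)
  {AB}: card=1200; try (B,hash)→720, (A,merge)→1280, (B,merge)→1360, (A,nl_idx)→1520, (A,hash)→1760, (B,nl_idx)→2040 …(+2); best=720 via (B,hash)
  {CD}: card=600; try (D,hash)→800, (C,nl_idx)→800, (C,merge)→3140, (D,merge)→3420, (C,hash)→5440, (C,nl)→6020 …(+1); best=800 via (D,hash)
  {CE}: card=6000; try (E,hash)→2000, (C,merge)→3900, (E,merge)→4100, (C,hash)→5600, (C,nl_idx)→7000, (E,nl_idx)→8400 …(+2); best=2000 via (E,hash)
  {AC}: card=1200; try (A,hash)→2280, (C,nl_idx)→2400, (A,nl_idx)→3600, (C,merge)→4080, (A,merge)→4260, (C,hash)→5640 …(+2); best=2280 via (A,hash)
  {DE}: card=400; try (D,hash)→400, (E,nl_idx)→560, (E,merge)→940, (D,merge)→1020, (E,hash)→1440, (E,nl)→2020 …(+1); best=400 via (D,hash)
  {AD}: card=40; try (A,nl_idx)→200, (D,hash)→440, (A,merge)→1100, (D,merge)→1200, (A,hash)→1720, (A,nl)→2420 …(+1); best=200 via (A,nl_idx)
  {AE}: card=1200; try (E,hash)→1640, (A,merge)→1860, (E,merge)→1880, (A,hash)→1880, (A,nl_idx)→2000, (E,nl_idx)→2160 …(+2); best=1640 via (E,hash)
  {BCD}: card=3000; try (B,hash)→1880, (D,hash)→4280, (C,hash)→6080, (C,nl_idx)→6880, (C,merge)→7280, (B,nl_idx)→7400 …(+5); best=1880 via (B,hash)
  {BCE}: card=15000; try (E,hash)→5480, (C,hash)→7080, (B,hash)→8480, (C,merge)→14680, (C,nl_idx)→24680, (E,nl_idx)→37080 …(+6); best=5480 via (E,hash)
  {ABC}: card=3000; try (B,hash)→3960, (A,hash)→5760, (C,hash)→7320, (B,nl_idx)→12480, (C,nl_idx)→14520, (B,merge)→16960 …(+6); best=3960 via (B,hash)
  {BDE}: card=2000; try (B,hash)→1280, (D,hash)→1880, (E,hash)→2080, (B,merge)→4680, (B,nl_idx)→4800, (E,merge)→5080 …(+5); best=1280 via (B,hash)
  {ABD}: card=200; try (B,nl_idx)→640, (B,hash)→720, (B,merge)→760, (B,nl)→1800, (D,hash)→2120, (A,hash)→2360 …(+5); best=640 via (B,nl_idx)
  {ABE}: card=3000; try (E,hash)→3320, (B,hash)→3320, (A,hash)→3360, (A,nl_idx)→10680, (B,nl_idx)→11840, (E,nl_idx)→12120 …(+6); best=3320 via (E,hash)
  {CDE}: card=2400; try (E,hash)→2800, (C,hash)→6200, (C,nl_idx)→6400, (E,nl_idx)→7400, (C,merge)→7400, (E,merge)→8200 …(+5); best=2800 via (E,hash)
  {ACD}: card=40; try (C,nl_idx)→600, (A,hash)→3080, (C,merge)→3480, (D,hash)→3680, (A,nl_idx)→5040, (C,hash)→5640 …(+5); best=600 via (C,nl_idx)
  {ACE}: card=2400; try (E,hash)→4880, (C,hash)→8240, (A,hash)→9680, (E,nl_idx)→13080, (C,nl_idx)→14840, (E,merge)→17480 …(+6); best=4880 via (E,hash)
  {ADE}: card=80; try (E,nl_idx)→560, (E,merge)→1280, (E,hash)→1640, (A,hash)→2480, (D,hash)→3040, (A,nl_idx)→3280 …(+5); best=560 via (E,nl_idx)
  {BCDE}: card=3000; try (B,hash)→5680, (E,hash)→6280, (C,hash)→8680, (B,nl_idx)→20200, (D,hash)→20680, (C,nl_idx)→22280 …(+9); best=5680 via (B,hash)
  {ABCD}: card=50; try (B,nl_idx)→890, (B,hash)→1120, (B,merge)→1160, (B,nl)→2200, (C,nl_idx)→2490, (C,merge)→5440 …(+9); best=890 via (B,nl_idx)
  {ABCE}: card=1500; try (B,hash)→7760, (E,hash)→8360, (C,hash)→11720, (B,nl_idx)→20780, (A,hash)→22160, (E,nl_idx)→26460 …(+10); best=7760 via (B,hash)
  {ABDE}: card=100; try (B,hash)→1120, (B,nl_idx)→1140, (B,merge)→1480, (E,nl_idx)→2140, (E,hash)→2240, (E,merge)→3240 …(+9); best=1120 via (B,hash)
  {ACDE}: card=16; try (E,nl_idx)→896, (C,nl_idx)→1296, (E,merge)→1680, (E,hash)→2040, (C,merge)→4200, (E,nl)→4600 …(+9); best=896 via (E,nl_idx)
  {ABCDE}: card=5; try (B,nl_idx)→997, (E,nl_idx)→1245, (B,merge)→1256, (B,hash)→1392, (B,nl)→1536, (C,nl_idx)→2025 …(+13); best=997 via (B,nl_idx)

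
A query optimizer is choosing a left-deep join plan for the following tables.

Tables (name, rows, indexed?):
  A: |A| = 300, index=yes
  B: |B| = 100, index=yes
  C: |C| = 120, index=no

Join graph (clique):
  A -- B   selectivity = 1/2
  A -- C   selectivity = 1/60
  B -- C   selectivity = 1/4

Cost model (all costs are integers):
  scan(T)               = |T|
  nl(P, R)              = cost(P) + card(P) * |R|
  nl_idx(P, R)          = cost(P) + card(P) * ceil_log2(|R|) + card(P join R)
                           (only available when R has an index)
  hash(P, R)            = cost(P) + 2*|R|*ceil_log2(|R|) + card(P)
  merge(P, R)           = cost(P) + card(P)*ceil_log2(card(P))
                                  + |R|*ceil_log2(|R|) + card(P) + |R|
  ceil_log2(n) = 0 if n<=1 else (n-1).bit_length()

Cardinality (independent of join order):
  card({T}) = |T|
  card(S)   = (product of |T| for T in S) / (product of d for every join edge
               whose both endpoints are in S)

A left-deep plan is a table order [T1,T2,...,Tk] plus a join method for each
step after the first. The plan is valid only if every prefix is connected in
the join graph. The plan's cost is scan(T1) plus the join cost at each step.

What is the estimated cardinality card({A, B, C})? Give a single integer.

7500

Tables in S: A(300), B(100), C(120)
Edges inside S: A-B(d=2), A-C(d=60), B-C(d=4)
numerator = 300 * 100 * 120 = 3600000
denominator = 2 * 60 * 4 = 480
card(S) = 3600000 / 480 = 7500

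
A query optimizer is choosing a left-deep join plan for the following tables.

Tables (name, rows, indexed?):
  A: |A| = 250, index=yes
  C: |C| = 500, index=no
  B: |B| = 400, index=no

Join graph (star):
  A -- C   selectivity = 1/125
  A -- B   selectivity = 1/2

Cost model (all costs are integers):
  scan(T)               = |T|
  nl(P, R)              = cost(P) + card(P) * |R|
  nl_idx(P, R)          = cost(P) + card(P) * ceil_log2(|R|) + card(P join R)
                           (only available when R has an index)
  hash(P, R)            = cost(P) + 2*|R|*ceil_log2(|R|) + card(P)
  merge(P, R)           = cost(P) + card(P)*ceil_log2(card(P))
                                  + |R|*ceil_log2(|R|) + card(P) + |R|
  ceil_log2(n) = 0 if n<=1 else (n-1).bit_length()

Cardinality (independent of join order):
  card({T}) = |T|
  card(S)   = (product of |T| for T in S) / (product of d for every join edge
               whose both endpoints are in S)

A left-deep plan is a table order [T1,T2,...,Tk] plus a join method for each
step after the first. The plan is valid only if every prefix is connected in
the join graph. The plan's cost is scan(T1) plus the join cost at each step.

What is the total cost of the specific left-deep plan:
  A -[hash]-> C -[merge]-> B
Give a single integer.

step 1: scan A: cost=250, card=250
step 2: join C via hash
    card(P join C) = 250*500/(125) = 1000
    cost = 250 + 2*500*9 + 250 = 9500
step 3: join B via merge
    card(P join B) = 1000*400/(2) = 200000
    cost = 9500 + 1000*10 + 400*9 + 1000 + 400 = 24500

24500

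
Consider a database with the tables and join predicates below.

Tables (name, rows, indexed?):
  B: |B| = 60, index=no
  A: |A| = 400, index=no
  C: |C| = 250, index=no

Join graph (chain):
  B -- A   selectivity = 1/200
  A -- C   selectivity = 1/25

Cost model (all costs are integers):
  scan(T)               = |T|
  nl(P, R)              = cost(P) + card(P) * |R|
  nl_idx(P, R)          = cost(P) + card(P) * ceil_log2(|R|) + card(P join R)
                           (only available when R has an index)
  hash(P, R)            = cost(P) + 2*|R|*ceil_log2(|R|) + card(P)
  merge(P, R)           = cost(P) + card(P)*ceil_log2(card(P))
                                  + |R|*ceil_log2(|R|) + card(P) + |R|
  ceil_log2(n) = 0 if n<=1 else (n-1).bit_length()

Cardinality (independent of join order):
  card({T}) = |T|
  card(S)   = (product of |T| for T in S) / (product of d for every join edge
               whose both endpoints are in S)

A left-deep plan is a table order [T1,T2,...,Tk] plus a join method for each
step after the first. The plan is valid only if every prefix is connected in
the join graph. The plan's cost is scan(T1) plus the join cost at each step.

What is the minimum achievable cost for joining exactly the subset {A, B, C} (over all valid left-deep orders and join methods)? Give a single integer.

4730

Selinger DP over subsets of {A,B,C}:
  {B}: scan cost=60, card=60
  {A}: scan cost=400, card=400
  {C}: scan cost=250, card=250
  {AB}: card=120; try (B,hash)→1520, (A,merge)→4480, (B,merge)→4820, (A,hash)→7320, (A,nl)→24060, (B,nl)→24400; best=1520 via (B,hash)
  {AC}: card=4000; try (C,hash)→4800, (A,merge)→6500, (C,merge)→6650, (A,hash)→7700, (A,nl)→100250, (C,nl)→100400; best=4800 via (C,hash)
  {ABC}: card=1200; try (C,merge)→4730, (C,hash)→5640, (B,hash)→9520, (C,nl)→31520, (B,merge)→57220, (B,nl)→244800; best=4730 via (C,merge)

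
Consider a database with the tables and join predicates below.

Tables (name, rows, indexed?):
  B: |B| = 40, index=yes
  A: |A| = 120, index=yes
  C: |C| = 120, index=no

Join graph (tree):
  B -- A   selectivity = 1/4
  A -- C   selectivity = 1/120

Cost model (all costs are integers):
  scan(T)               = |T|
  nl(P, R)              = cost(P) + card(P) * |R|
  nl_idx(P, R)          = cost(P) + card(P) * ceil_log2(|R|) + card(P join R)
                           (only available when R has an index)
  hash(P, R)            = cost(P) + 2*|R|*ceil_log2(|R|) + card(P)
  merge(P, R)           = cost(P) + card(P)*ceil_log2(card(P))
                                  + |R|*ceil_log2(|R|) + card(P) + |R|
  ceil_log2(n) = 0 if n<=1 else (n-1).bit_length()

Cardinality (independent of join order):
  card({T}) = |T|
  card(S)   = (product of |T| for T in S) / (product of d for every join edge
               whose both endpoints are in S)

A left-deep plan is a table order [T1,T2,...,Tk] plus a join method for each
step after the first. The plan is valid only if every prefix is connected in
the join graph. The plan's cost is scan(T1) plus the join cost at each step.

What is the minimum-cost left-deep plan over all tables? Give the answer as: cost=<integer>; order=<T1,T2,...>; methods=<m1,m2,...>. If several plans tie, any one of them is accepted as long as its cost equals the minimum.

Selinger DP (subsets sized 1..n):
  {B}: scan cost=40, card=40
  {A}: scan cost=120, card=120
  {C}: scan cost=120, card=120
  {AB}: card=1200; try (B,hash)→720, (A,merge)→1280, (B,merge)→1360, (A,nl_idx)→1520, (A,hash)→1760, (B,nl_idx)→2040 …(+2); best=720 via (B,hash)
  {AC}: card=120; try (A,nl_idx)→1080, (C,hash)→1920, (A,hash)→1920, (C,merge)→2040, (A,merge)→2040, (C,nl)→14520 …(+1); best=1080 via (A,nl_idx)
  {ABC}: card=1200; try (B,hash)→1680, (B,merge)→2320, (B,nl_idx)→3000, (C,hash)→3600, (B,nl)→5880, (C,merge)→16080 …(+1); best=1680 via (B,hash)

cost=1680; order=C,A,B; methods=nl_idx,hash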